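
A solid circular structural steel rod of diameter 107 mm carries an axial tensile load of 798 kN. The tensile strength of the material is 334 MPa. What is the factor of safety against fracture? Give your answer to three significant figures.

A = πd²/4 = 8992 mm².
σ = F/A = 798000/8992 = 88.75 MPa.
n = 334/88.75 = 3.764.

n = 3.76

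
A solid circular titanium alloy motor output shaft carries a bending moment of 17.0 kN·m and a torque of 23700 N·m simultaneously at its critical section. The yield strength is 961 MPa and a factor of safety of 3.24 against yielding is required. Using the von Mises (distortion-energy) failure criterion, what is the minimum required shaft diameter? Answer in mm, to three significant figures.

d = 97.1 mm

σ_allow = σ_y/n = 961/3.24 = 296.6 MPa.
For a solid shaft σ_b = 32M/(πd³) and τ = 16T/(πd³), so the von Mises stress is σ' = (16/πd³)·√(4M²+3T²).
√(4M²+3T²) = √(4×(1.700×10^7)² + 3×(2.370×10^7)²) = 5.330×10^7 N·mm.
d³ = 16×5.330×10^7/(π×296.6) = 915200 mm³.
d = 97.09 mm.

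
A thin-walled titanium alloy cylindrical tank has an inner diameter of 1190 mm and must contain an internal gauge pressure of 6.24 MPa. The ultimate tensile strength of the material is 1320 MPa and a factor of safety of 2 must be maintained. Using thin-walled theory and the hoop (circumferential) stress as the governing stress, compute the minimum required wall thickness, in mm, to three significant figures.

σ_allow = 1320/2 = 660.0 MPa.
Hoop stress σ_h = pD/(2t), so t = pD/(2σ_allow) = 6.24×1190/(2×660.0) = 5.625 mm.

t = 5.63 mm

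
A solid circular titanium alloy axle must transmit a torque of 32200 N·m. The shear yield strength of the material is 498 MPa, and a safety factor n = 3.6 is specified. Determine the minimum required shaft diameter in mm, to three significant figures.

Allowable shear stress τ_allow = 498/3.6 = 138.3 MPa.
For a solid shaft τ = 16T/(πd³), so d³ = 16T/(π τ_allow) = 16×3.2200×10^7/(π×138.3) = 1.185×10^6 mm³.
d = (1.185×10^6)^(1/3) = 105.8 mm.

d = 106 mm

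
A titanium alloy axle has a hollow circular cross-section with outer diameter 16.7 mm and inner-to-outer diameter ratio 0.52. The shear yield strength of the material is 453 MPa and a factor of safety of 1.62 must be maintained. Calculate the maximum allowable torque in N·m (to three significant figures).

T_allow = 237 N·m

τ_allow = 453/1.62 = 279.6 MPa.
For a hollow shaft T_allow = τ_allow·πd_o³(1−k⁴)/16 with 1−k⁴ = 0.9269, so πd_o³(1−k⁴)/16 = 847.6 mm³.
T_allow = 279.6×847.6 = 237000 N·mm = 237.0 N·m.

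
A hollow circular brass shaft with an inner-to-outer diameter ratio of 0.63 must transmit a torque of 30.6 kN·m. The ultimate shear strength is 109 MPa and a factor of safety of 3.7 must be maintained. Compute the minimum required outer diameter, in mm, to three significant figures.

d_o = 184 mm

τ_allow = 109/3.7 = 29.46 MPa.
For a hollow shaft τ = 16T/[πd_o³(1−k⁴)] with k = 0.63, so 1−k⁴ = 0.8425.
d_o³ = 16T/[π τ_allow (1−k⁴)] = 16×3.0600×10^7/(π×29.46×0.8425) = 6.279×10^6 mm³.
d_o = 184.5 mm.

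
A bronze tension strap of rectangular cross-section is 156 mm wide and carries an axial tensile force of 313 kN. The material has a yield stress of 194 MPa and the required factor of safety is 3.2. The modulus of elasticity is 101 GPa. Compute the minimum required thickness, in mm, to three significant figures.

σ_allow = 194/3.2 = 60.62 MPa.
Required area A = F/σ_allow = 313000/60.62 = 5163 mm².
t = A/w = 5163/156 = 33.10 mm.

t = 33.1 mm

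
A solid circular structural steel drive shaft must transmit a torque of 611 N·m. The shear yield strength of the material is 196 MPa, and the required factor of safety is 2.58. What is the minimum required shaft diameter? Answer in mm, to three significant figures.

Allowable shear stress τ_allow = 196/2.58 = 75.97 MPa.
For a solid shaft τ = 16T/(πd³), so d³ = 16T/(π τ_allow) = 16×611000/(π×75.97) = 40960 mm³.
d = (40960)^(1/3) = 34.47 mm.

d = 34.5 mm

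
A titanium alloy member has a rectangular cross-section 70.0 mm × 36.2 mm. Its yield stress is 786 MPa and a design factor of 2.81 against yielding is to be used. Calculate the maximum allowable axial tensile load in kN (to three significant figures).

F_allow = 709 kN

σ_allow = 786/2.81 = 279.7 MPa.
A = 70.0×36.2 = 2534 mm².
F_allow = σ_allow × A = 279.7×2534 = 708800 N.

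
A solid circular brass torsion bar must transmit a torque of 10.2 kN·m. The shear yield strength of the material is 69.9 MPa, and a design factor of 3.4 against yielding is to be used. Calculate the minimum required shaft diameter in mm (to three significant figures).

Allowable shear stress τ_allow = 69.9/3.4 = 20.56 MPa.
For a solid shaft τ = 16T/(πd³), so d³ = 16T/(π τ_allow) = 16×1.0200×10^7/(π×20.56) = 2.527×10^6 mm³.
d = (2.527×10^6)^(1/3) = 136.2 mm.

d = 136 mm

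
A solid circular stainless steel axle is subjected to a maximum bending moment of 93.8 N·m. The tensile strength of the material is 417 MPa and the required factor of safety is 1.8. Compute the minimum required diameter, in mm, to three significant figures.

d = 16.0 mm

σ_allow = 417/1.8 = 231.7 MPa.
For a solid circular section σ = 32M/(πd³), so d³ = 32M/(π σ_allow) = 32×93800/(π×231.7) = 4124 mm³.
d = 16.04 mm.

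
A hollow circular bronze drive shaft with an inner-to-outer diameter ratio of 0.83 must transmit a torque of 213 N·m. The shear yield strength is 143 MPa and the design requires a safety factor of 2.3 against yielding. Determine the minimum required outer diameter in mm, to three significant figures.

τ_allow = 143/2.3 = 62.17 MPa.
For a hollow shaft τ = 16T/[πd_o³(1−k⁴)] with k = 0.83, so 1−k⁴ = 0.5254.
d_o³ = 16T/[π τ_allow (1−k⁴)] = 16×213000/(π×62.17×0.5254) = 33210 mm³.
d_o = 32.14 mm.

d_o = 32.1 mm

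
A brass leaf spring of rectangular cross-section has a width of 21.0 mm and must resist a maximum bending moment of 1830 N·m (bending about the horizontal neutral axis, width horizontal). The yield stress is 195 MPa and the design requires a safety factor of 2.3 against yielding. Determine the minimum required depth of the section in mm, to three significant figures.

σ_allow = 195/2.3 = 84.78 MPa.
For a rectangular section σ = 6M/(bh²), so h² = 6M/(b σ_allow) = 6×1830000/(21.0×84.78) = 6167 mm².
h = 78.53 mm.

h = 78.5 mm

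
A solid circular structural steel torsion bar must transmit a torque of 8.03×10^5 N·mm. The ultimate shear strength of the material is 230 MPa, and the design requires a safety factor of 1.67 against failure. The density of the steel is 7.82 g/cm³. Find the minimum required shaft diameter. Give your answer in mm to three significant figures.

d = 31.0 mm

Allowable shear stress τ_allow = 230/1.67 = 137.7 MPa.
For a solid shaft τ = 16T/(πd³), so d³ = 16T/(π τ_allow) = 16×803000/(π×137.7) = 29690 mm³.
d = (29690)^(1/3) = 30.97 mm.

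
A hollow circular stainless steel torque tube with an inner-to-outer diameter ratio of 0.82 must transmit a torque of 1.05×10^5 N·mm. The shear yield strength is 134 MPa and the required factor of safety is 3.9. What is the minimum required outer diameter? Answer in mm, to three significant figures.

τ_allow = 134/3.9 = 34.36 MPa.
For a hollow shaft τ = 16T/[πd_o³(1−k⁴)] with k = 0.82, so 1−k⁴ = 0.5479.
d_o³ = 16T/[π τ_allow (1−k⁴)] = 16×105000/(π×34.36×0.5479) = 28410 mm³.
d_o = 30.51 mm.

d_o = 30.5 mm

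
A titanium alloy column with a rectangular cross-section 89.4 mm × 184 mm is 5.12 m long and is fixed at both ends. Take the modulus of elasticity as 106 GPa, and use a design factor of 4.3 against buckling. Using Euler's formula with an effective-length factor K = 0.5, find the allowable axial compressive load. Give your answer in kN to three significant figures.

P_allow = 407 kN

Buckling occurs about the weak axis: I_min = h·b³/12 = 184×89.4³/12 = 1.096×10^7 mm⁴ (b = 89.4 mm is the smaller dimension).
Effective length L_e = KL = 0.5×5.12 m = 2560 mm.
Euler critical load P_cr = π²EI/L_e² = π²×106000×1.096×10^7/2560² = 1.749×10^6 N.
P_allow = P_cr/n = 1.749×10^6/4.3 = 406700 N.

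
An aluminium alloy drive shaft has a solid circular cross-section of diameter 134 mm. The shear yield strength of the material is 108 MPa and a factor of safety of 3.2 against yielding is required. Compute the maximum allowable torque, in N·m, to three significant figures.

T_allow = 15900 N·m

τ_allow = 108/3.2 = 33.75 MPa.
For a solid shaft T_allow = τ_allow·πd³/16; πd³/16 = π×134³/16 = 472400 mm³.
T_allow = 33.75×472400 = 1.594×10^7 N·mm = 15940 N·m.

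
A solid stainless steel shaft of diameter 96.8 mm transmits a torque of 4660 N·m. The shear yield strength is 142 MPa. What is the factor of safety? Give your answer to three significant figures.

τ = 16T/(πd³) = 16×4660000/(π×96.8³) = 26.17 MPa.
n = τ_limit/τ = 142/26.17 = 5.427.

n = 5.43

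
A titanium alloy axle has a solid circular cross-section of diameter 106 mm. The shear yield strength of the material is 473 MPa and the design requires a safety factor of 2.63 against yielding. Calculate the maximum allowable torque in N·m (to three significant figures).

τ_allow = 473/2.63 = 179.8 MPa.
For a solid shaft T_allow = τ_allow·πd³/16; πd³/16 = π×106³/16 = 233900 mm³.
T_allow = 179.8×233900 = 4.206×10^7 N·mm = 42060 N·m.

T_allow = 42100 N·m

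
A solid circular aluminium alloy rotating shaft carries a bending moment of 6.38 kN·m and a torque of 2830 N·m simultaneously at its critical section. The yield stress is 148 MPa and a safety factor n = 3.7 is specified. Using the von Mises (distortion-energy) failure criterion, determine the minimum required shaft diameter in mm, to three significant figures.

σ_allow = σ_y/n = 148/3.7 = 40.00 MPa.
For a solid shaft σ_b = 32M/(πd³) and τ = 16T/(πd³), so the von Mises stress is σ' = (16/πd³)·√(4M²+3T²).
√(4M²+3T²) = √(4×(6.380×10^6)² + 3×(2.830×10^6)²) = 1.367×10^7 N·mm.
d³ = 16×1.367×10^7/(π×40.00) = 1.740×10^6 mm³.
d = 120.3 mm.

d = 120 mm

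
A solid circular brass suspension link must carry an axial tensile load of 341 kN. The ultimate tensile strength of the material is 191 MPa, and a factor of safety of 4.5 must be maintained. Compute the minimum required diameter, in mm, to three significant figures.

d = 101 mm

Allowable stress σ_allow = 191/4.5 = 42.44 MPa.
Required area A = F/σ_allow = 341000/42.44 = 8034 mm².
A = πd²/4 → d = √(4A/π) = 101.1 mm.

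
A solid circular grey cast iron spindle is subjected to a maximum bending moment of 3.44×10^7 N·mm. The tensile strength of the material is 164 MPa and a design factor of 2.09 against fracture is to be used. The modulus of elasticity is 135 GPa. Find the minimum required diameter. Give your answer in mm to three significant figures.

d = 165 mm

σ_allow = 164/2.09 = 78.47 MPa.
For a solid circular section σ = 32M/(πd³), so d³ = 32M/(π σ_allow) = 32×3.4400×10^7/(π×78.47) = 4.465×10^6 mm³.
d = 164.7 mm.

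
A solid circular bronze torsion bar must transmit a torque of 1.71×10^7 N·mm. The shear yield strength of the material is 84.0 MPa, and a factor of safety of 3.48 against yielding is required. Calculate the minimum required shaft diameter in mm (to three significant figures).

Allowable shear stress τ_allow = 84.0/3.48 = 24.14 MPa.
For a solid shaft τ = 16T/(πd³), so d³ = 16T/(π τ_allow) = 16×1.7100×10^7/(π×24.14) = 3.608×10^6 mm³.
d = (3.608×10^6)^(1/3) = 153.4 mm.

d = 153 mm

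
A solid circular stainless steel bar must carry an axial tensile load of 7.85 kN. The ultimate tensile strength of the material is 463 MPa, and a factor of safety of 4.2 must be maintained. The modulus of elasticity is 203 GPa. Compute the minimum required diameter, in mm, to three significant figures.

Allowable stress σ_allow = 463/4.2 = 110.2 MPa.
Required area A = F/σ_allow = 7850.0/110.2 = 71.21 mm².
A = πd²/4 → d = √(4A/π) = 9.522 mm.

d = 9.52 mm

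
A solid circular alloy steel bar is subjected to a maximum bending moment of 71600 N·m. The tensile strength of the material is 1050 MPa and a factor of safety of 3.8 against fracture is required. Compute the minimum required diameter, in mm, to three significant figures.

σ_allow = 1050/3.8 = 276.3 MPa.
For a solid circular section σ = 32M/(πd³), so d³ = 32M/(π σ_allow) = 32×7.1600×10^7/(π×276.3) = 2.639×10^6 mm³.
d = 138.2 mm.

d = 138 mm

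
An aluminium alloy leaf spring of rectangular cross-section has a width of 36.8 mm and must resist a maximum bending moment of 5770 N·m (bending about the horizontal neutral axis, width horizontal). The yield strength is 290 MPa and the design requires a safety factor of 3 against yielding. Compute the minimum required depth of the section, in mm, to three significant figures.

h = 98.7 mm

σ_allow = 290/3 = 96.67 MPa.
For a rectangular section σ = 6M/(bh²), so h² = 6M/(b σ_allow) = 6×5770000/(36.8×96.67) = 9732 mm².
h = 98.65 mm.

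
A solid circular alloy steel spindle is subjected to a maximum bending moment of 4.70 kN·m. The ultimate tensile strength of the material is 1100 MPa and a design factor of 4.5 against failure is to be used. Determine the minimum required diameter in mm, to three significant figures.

d = 58.1 mm

σ_allow = 1100/4.5 = 244.4 MPa.
For a solid circular section σ = 32M/(πd³), so d³ = 32M/(π σ_allow) = 32×4700000/(π×244.4) = 195800 mm³.
d = 58.07 mm.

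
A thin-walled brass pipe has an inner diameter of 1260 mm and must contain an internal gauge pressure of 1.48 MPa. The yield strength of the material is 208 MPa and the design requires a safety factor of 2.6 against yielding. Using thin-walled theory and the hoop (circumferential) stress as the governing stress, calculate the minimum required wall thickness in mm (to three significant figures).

σ_allow = 208/2.6 = 80.00 MPa.
Hoop stress σ_h = pD/(2t), so t = pD/(2σ_allow) = 1.48×1260/(2×80.00) = 11.65 mm.

t = 11.7 mm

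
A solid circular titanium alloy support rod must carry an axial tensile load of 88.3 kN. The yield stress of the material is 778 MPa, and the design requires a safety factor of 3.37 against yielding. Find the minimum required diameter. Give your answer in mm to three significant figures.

d = 22.1 mm

Allowable stress σ_allow = 778/3.37 = 230.9 MPa.
Required area A = F/σ_allow = 88300/230.9 = 382.5 mm².
A = πd²/4 → d = √(4A/π) = 22.07 mm.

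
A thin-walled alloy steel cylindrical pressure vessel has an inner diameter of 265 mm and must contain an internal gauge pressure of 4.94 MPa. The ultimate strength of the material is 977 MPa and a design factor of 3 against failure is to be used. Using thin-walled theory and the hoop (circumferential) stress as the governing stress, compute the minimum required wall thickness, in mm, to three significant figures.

t = 2.01 mm

σ_allow = 977/3 = 325.7 MPa.
Hoop stress σ_h = pD/(2t), so t = pD/(2σ_allow) = 4.94×265/(2×325.7) = 2.010 mm.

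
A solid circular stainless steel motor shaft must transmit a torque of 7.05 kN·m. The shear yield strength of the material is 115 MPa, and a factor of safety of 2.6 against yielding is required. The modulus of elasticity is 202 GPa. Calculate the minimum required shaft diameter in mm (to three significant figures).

d = 93.3 mm

Allowable shear stress τ_allow = 115/2.6 = 44.23 MPa.
For a solid shaft τ = 16T/(πd³), so d³ = 16T/(π τ_allow) = 16×7050000/(π×44.23) = 811800 mm³.
d = (811800)^(1/3) = 93.28 mm.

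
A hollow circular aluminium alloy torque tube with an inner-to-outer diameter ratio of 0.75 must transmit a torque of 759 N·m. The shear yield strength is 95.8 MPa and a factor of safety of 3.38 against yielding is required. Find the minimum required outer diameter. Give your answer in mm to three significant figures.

d_o = 58.4 mm

τ_allow = 95.8/3.38 = 28.34 MPa.
For a hollow shaft τ = 16T/[πd_o³(1−k⁴)] with k = 0.75, so 1−k⁴ = 0.6836.
d_o³ = 16T/[π τ_allow (1−k⁴)] = 16×759000/(π×28.34×0.6836) = 199500 mm³.
d_o = 58.43 mm.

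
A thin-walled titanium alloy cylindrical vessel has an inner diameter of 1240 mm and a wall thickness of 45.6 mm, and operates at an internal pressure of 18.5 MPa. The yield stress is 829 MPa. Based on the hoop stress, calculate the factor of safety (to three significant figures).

σ_h = pD/(2t) = 18.5×1240/(2×45.6) = 251.5 MPa.
n = 829/251.5 = 3.296.

n = 3.30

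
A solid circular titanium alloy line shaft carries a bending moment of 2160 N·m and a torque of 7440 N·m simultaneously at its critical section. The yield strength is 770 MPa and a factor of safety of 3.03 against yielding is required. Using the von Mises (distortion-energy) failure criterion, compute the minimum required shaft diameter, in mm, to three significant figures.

d = 64.8 mm

σ_allow = σ_y/n = 770/3.03 = 254.1 MPa.
For a solid shaft σ_b = 32M/(πd³) and τ = 16T/(πd³), so the von Mises stress is σ' = (16/πd³)·√(4M²+3T²).
√(4M²+3T²) = √(4×(2.160×10^6)² + 3×(7.440×10^6)²) = 1.359×10^7 N·mm.
d³ = 16×1.359×10^7/(π×254.1) = 272400 mm³.
d = 64.82 mm.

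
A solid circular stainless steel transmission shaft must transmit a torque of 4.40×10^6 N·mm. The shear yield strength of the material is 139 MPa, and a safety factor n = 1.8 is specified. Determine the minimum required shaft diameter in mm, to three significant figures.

d = 66.2 mm

Allowable shear stress τ_allow = 139/1.8 = 77.22 MPa.
For a solid shaft τ = 16T/(πd³), so d³ = 16T/(π τ_allow) = 16×4400000/(π×77.22) = 290200 mm³.
d = (290200)^(1/3) = 66.21 mm.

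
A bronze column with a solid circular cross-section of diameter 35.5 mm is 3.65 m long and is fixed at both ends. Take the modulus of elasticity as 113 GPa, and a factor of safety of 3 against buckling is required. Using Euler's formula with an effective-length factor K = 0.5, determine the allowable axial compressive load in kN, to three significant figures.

P_allow = 8.70 kN

I = πd⁴/64 = π×35.5⁴/64 = 77960 mm⁴.
Effective length L_e = KL = 0.5×3.65 m = 1825 mm.
Euler critical load P_cr = π²EI/L_e² = π²×113000×77960/1825² = 26110 N.
P_allow = P_cr/n = 26110/3 = 8702 N.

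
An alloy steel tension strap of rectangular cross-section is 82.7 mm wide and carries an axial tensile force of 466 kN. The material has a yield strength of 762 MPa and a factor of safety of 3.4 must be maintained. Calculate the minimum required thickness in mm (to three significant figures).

σ_allow = 762/3.4 = 224.1 MPa.
Required area A = F/σ_allow = 466000/224.1 = 2079 mm².
t = A/w = 2079/82.7 = 25.14 mm.

t = 25.1 mm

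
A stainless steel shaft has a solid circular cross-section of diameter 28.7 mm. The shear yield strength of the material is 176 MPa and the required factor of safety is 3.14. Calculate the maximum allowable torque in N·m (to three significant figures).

T_allow = 260 N·m

τ_allow = 176/3.14 = 56.05 MPa.
For a solid shaft T_allow = τ_allow·πd³/16; πd³/16 = π×28.7³/16 = 4642 mm³.
T_allow = 56.05×4642 = 260200 N·mm = 260.2 N·m.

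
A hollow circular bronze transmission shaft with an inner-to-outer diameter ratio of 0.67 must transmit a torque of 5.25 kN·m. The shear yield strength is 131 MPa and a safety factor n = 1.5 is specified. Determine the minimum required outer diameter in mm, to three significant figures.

d_o = 72.6 mm

τ_allow = 131/1.5 = 87.33 MPa.
For a hollow shaft τ = 16T/[πd_o³(1−k⁴)] with k = 0.67, so 1−k⁴ = 0.7985.
d_o³ = 16T/[π τ_allow (1−k⁴)] = 16×5250000/(π×87.33×0.7985) = 383400 mm³.
d_o = 72.65 mm.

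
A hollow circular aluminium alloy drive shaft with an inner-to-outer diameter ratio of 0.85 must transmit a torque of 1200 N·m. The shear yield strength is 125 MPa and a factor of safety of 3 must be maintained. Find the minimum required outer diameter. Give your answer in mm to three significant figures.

d_o = 67.4 mm

τ_allow = 125/3 = 41.67 MPa.
For a hollow shaft τ = 16T/[πd_o³(1−k⁴)] with k = 0.85, so 1−k⁴ = 0.4780.
d_o³ = 16T/[π τ_allow (1−k⁴)] = 16×1200000/(π×41.67×0.4780) = 306900 mm³.
d_o = 67.45 mm.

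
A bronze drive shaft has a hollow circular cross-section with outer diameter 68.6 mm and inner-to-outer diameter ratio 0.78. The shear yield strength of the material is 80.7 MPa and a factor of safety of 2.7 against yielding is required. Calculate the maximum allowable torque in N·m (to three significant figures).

T_allow = 1190 N·m

τ_allow = 80.7/2.7 = 29.89 MPa.
For a hollow shaft T_allow = τ_allow·πd_o³(1−k⁴)/16 with 1−k⁴ = 0.6298, so πd_o³(1−k⁴)/16 = 39920 mm³.
T_allow = 29.89×39920 = 1.193×10^6 N·mm = 1193 N·m.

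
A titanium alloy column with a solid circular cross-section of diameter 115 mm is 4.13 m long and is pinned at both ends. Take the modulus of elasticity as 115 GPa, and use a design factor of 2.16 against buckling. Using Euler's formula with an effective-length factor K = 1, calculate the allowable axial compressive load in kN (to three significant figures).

P_allow = 264 kN

I = πd⁴/64 = π×115⁴/64 = 8.585×10^6 mm⁴.
Effective length L_e = KL = 1×4.13 m = 4130 mm.
Euler critical load P_cr = π²EI/L_e² = π²×115000×8.585×10^6/4130² = 571300 N.
P_allow = P_cr/n = 571300/2.16 = 264500 N.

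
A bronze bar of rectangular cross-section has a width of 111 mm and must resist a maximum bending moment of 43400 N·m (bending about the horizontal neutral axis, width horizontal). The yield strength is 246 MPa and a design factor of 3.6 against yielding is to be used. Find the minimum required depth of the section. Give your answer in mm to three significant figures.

σ_allow = 246/3.6 = 68.33 MPa.
For a rectangular section σ = 6M/(bh²), so h² = 6M/(b σ_allow) = 6×4.3400×10^7/(111×68.33) = 34330 mm².
h = 185.3 mm.

h = 185 mm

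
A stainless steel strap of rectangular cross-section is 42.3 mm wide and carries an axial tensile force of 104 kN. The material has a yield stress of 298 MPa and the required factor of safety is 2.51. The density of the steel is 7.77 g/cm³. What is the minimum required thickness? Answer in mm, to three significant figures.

σ_allow = 298/2.51 = 118.7 MPa.
Required area A = F/σ_allow = 104000/118.7 = 876.0 mm².
t = A/w = 876.0/42.3 = 20.71 mm.

t = 20.7 mm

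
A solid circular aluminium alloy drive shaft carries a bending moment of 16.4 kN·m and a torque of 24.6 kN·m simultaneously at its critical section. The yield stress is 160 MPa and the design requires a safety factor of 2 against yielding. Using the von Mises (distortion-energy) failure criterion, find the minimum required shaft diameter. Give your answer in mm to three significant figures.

d = 151 mm

σ_allow = σ_y/n = 160/2 = 80.00 MPa.
For a solid shaft σ_b = 32M/(πd³) and τ = 16T/(πd³), so the von Mises stress is σ' = (16/πd³)·√(4M²+3T²).
√(4M²+3T²) = √(4×(1.640×10^7)² + 3×(2.460×10^7)²) = 5.377×10^7 N·mm.
d³ = 16×5.377×10^7/(π×80.00) = 3.423×10^6 mm³.
d = 150.7 mm.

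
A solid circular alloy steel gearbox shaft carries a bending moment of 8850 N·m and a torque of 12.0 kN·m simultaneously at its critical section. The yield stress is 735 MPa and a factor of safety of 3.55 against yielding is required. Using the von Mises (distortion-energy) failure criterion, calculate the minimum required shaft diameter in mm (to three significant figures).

d = 87.6 mm

σ_allow = σ_y/n = 735/3.55 = 207.0 MPa.
For a solid shaft σ_b = 32M/(πd³) and τ = 16T/(πd³), so the von Mises stress is σ' = (16/πd³)·√(4M²+3T²).
√(4M²+3T²) = √(4×(8.850×10^6)² + 3×(1.200×10^7)²) = 2.730×10^7 N·mm.
d³ = 16×2.730×10^7/(π×207.0) = 671500 mm³.
d = 87.57 mm.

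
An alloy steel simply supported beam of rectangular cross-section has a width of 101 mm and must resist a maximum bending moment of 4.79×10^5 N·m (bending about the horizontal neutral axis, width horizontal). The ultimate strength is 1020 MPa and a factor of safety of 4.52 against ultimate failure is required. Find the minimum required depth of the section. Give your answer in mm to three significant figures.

σ_allow = 1020/4.52 = 225.7 MPa.
For a rectangular section σ = 6M/(bh²), so h² = 6M/(b σ_allow) = 6×4.7900×10^8/(101×225.7) = 126100 mm².
h = 355.1 mm.

h = 355 mm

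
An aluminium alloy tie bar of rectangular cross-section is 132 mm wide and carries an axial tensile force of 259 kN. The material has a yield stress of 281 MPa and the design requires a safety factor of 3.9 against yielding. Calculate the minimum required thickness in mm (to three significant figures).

t = 27.2 mm

σ_allow = 281/3.9 = 72.05 MPa.
Required area A = F/σ_allow = 259000/72.05 = 3595 mm².
t = A/w = 3595/132 = 27.23 mm.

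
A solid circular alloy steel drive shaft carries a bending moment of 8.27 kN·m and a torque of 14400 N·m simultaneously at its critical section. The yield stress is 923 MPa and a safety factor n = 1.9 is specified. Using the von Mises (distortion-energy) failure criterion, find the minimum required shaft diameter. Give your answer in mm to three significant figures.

d = 68.0 mm

σ_allow = σ_y/n = 923/1.9 = 485.8 MPa.
For a solid shaft σ_b = 32M/(πd³) and τ = 16T/(πd³), so the von Mises stress is σ' = (16/πd³)·√(4M²+3T²).
√(4M²+3T²) = √(4×(8.270×10^6)² + 3×(1.440×10^7)²) = 2.993×10^7 N·mm.
d³ = 16×2.993×10^7/(π×485.8) = 313800 mm³.
d = 67.95 mm.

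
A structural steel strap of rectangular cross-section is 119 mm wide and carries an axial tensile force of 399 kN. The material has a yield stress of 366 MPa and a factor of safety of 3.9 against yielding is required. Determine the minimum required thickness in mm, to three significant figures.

σ_allow = 366/3.9 = 93.85 MPa.
Required area A = F/σ_allow = 399000/93.85 = 4252 mm².
t = A/w = 4252/119 = 35.73 mm.

t = 35.7 mm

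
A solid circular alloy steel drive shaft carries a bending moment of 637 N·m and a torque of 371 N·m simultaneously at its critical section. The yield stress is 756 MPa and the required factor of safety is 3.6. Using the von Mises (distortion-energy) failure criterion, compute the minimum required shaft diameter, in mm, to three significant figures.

σ_allow = σ_y/n = 756/3.6 = 210.0 MPa.
For a solid shaft σ_b = 32M/(πd³) and τ = 16T/(πd³), so the von Mises stress is σ' = (16/πd³)·√(4M²+3T²).
√(4M²+3T²) = √(4×(637000)² + 3×(371000)²) = 1.427×10^6 N·mm.
d³ = 16×1.427×10^6/(π×210.0) = 34610 mm³.
d = 32.59 mm.

d = 32.6 mm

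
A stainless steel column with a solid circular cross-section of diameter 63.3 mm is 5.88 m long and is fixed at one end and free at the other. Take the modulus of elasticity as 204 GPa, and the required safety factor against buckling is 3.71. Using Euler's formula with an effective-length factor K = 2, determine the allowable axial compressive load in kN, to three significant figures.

P_allow = 3.09 kN

I = πd⁴/64 = π×63.3⁴/64 = 788100 mm⁴.
Effective length L_e = KL = 2×5.88 m = 11760 mm.
Euler critical load P_cr = π²EI/L_e² = π²×204000×788100/11760² = 11470 N.
P_allow = P_cr/n = 11470/3.71 = 3093 N.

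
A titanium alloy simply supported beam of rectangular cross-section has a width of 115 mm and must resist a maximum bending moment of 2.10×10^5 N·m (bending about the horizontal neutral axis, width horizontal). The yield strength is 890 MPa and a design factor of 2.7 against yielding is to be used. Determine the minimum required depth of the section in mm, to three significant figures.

h = 182 mm

σ_allow = 890/2.7 = 329.6 MPa.
For a rectangular section σ = 6M/(bh²), so h² = 6M/(b σ_allow) = 6×2.1000×10^8/(115×329.6) = 33240 mm².
h = 182.3 mm.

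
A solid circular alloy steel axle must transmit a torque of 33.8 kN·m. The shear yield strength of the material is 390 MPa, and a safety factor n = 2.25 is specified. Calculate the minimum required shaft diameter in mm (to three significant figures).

Allowable shear stress τ_allow = 390/2.25 = 173.3 MPa.
For a solid shaft τ = 16T/(πd³), so d³ = 16T/(π τ_allow) = 16×3.3800×10^7/(π×173.3) = 993100 mm³.
d = (993100)^(1/3) = 99.77 mm.

d = 99.8 mm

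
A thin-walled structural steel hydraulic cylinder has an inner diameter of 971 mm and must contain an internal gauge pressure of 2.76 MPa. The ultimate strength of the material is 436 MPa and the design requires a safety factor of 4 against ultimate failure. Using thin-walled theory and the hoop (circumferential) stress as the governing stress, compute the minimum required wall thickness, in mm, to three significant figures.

σ_allow = 436/4 = 109.0 MPa.
Hoop stress σ_h = pD/(2t), so t = pD/(2σ_allow) = 2.76×971/(2×109.0) = 12.29 mm.

t = 12.3 mm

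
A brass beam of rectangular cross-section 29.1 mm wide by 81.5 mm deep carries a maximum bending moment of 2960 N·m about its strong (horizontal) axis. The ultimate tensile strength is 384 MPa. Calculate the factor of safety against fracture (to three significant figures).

n = 4.18

Section modulus S = bh²/6 = 29.1×81.5²/6 = 32210 mm³.
σ = M/S = 2960000/32210 = 91.88 MPa.
n = 384/91.88 = 4.179.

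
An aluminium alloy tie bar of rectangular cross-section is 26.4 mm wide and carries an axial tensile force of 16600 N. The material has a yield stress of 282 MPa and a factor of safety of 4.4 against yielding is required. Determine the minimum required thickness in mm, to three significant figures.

t = 9.81 mm

σ_allow = 282/4.4 = 64.09 MPa.
Required area A = F/σ_allow = 16600/64.09 = 259.0 mm².
t = A/w = 259.0/26.4 = 9.811 mm.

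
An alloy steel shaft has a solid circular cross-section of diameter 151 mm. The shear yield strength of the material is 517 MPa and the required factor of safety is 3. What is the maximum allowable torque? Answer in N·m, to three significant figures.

T_allow = 1.17×10^5 N·m

τ_allow = 517/3 = 172.3 MPa.
For a solid shaft T_allow = τ_allow·πd³/16; πd³/16 = π×151³/16 = 676000 mm³.
T_allow = 172.3×676000 = 1.165×10^8 N·mm = 116500 N·m.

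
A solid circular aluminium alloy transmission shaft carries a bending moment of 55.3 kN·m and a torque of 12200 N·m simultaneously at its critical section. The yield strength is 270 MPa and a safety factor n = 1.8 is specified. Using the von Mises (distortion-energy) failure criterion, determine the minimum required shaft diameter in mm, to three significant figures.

d = 156 mm

σ_allow = σ_y/n = 270/1.8 = 150.0 MPa.
For a solid shaft σ_b = 32M/(πd³) and τ = 16T/(πd³), so the von Mises stress is σ' = (16/πd³)·√(4M²+3T²).
√(4M²+3T²) = √(4×(5.530×10^7)² + 3×(1.220×10^7)²) = 1.126×10^8 N·mm.
d³ = 16×1.126×10^8/(π×150.0) = 3.823×10^6 mm³.
d = 156.4 mm.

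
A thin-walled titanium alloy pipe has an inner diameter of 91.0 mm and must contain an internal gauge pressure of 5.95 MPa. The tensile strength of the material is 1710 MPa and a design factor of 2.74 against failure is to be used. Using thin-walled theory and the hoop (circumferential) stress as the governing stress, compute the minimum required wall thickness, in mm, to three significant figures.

t = 0.434 mm

σ_allow = 1710/2.74 = 624.1 MPa.
Hoop stress σ_h = pD/(2t), so t = pD/(2σ_allow) = 5.95×91.0/(2×624.1) = 0.4338 mm.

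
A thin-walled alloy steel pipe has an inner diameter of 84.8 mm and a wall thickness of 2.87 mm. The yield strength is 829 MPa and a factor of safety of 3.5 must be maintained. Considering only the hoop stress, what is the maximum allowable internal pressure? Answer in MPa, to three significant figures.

p_allow = 16.0 MPa

σ_allow = 829/3.5 = 236.9 MPa.
σ_h = pD/(2t) → p_allow = 2σ_allow t/D = 2×236.9×2.87/84.8 = 16.03 MPa.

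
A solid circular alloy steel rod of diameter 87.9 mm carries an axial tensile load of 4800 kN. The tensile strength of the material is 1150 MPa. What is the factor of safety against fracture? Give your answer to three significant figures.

n = 1.45

A = πd²/4 = 6068 mm².
σ = F/A = 4800000/6068 = 791.0 MPa.
n = 1150/791.0 = 1.454.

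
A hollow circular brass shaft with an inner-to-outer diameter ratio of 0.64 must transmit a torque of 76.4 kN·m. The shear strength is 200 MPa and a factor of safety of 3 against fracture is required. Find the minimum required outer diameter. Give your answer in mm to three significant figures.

τ_allow = 200/3 = 66.67 MPa.
For a hollow shaft τ = 16T/[πd_o³(1−k⁴)] with k = 0.64, so 1−k⁴ = 0.8322.
d_o³ = 16T/[π τ_allow (1−k⁴)] = 16×7.6400×10^7/(π×66.67×0.8322) = 7.013×10^6 mm³.
d_o = 191.4 mm.

d_o = 191 mm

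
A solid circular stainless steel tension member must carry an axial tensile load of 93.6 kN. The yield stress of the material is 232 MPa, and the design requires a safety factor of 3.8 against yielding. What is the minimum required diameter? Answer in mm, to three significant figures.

Allowable stress σ_allow = 232/3.8 = 61.05 MPa.
Required area A = F/σ_allow = 93600/61.05 = 1533 mm².
A = πd²/4 → d = √(4A/π) = 44.18 mm.

d = 44.2 mm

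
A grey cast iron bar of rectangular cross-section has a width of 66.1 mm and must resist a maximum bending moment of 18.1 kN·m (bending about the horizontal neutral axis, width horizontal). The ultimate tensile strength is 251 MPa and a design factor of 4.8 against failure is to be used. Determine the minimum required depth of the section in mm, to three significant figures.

σ_allow = 251/4.8 = 52.29 MPa.
For a rectangular section σ = 6M/(bh²), so h² = 6M/(b σ_allow) = 6×1.8100×10^7/(66.1×52.29) = 31420 mm².
h = 177.3 mm.

h = 177 mm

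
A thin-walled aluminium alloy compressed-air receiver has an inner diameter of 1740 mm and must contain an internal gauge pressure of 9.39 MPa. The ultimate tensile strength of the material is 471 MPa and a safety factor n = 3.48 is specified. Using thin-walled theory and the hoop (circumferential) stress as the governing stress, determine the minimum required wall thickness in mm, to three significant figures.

σ_allow = 471/3.48 = 135.3 MPa.
Hoop stress σ_h = pD/(2t), so t = pD/(2σ_allow) = 9.39×1740/(2×135.3) = 60.36 mm.

t = 60.4 mm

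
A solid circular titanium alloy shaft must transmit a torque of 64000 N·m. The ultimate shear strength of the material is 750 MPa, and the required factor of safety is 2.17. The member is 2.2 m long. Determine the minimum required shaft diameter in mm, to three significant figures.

d = 98.1 mm

Allowable shear stress τ_allow = 750/2.17 = 345.6 MPa.
For a solid shaft τ = 16T/(πd³), so d³ = 16T/(π τ_allow) = 16×6.4000×10^7/(π×345.6) = 943100 mm³.
d = (943100)^(1/3) = 98.07 mm.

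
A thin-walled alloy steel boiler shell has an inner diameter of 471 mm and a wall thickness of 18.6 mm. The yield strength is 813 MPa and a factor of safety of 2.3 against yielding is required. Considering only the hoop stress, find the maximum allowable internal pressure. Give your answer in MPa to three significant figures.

p_allow = 27.9 MPa

σ_allow = 813/2.3 = 353.5 MPa.
σ_h = pD/(2t) → p_allow = 2σ_allow t/D = 2×353.5×18.6/471 = 27.92 MPa.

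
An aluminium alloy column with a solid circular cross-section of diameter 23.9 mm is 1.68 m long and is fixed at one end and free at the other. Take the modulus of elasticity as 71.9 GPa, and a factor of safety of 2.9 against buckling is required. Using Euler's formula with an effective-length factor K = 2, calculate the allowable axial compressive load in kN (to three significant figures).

P_allow = 0.347 kN

I = πd⁴/64 = π×23.9⁴/64 = 16020 mm⁴.
Effective length L_e = KL = 2×1.68 m = 3360 mm.
Euler critical load P_cr = π²EI/L_e² = π²×71900×16020/3360² = 1007 N.
P_allow = P_cr/n = 1007/2.9 = 347.1 N.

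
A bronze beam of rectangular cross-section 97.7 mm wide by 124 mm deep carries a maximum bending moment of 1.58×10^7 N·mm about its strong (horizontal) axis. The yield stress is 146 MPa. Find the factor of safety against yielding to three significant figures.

n = 2.31

Section modulus S = bh²/6 = 97.7×124²/6 = 250400 mm³.
σ = M/S = 1.5800×10^7/250400 = 63.11 MPa.
n = 146/63.11 = 2.314.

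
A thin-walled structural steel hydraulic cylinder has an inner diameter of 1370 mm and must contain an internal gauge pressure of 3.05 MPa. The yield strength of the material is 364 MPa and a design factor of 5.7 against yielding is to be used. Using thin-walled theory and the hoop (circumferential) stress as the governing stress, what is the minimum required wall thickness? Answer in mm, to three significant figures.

σ_allow = 364/5.7 = 63.86 MPa.
Hoop stress σ_h = pD/(2t), so t = pD/(2σ_allow) = 3.05×1370/(2×63.86) = 32.72 mm.

t = 32.7 mm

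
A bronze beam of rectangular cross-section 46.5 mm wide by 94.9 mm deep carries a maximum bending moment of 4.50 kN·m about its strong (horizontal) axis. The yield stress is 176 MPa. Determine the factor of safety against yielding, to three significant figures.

Section modulus S = bh²/6 = 46.5×94.9²/6 = 69800 mm³.
σ = M/S = 4500000/69800 = 64.47 MPa.
n = 176/64.47 = 2.730.

n = 2.73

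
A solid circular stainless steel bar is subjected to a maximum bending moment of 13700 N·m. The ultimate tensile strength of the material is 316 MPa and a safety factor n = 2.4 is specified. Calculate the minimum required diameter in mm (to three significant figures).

σ_allow = 316/2.4 = 131.7 MPa.
For a solid circular section σ = 32M/(πd³), so d³ = 32M/(π σ_allow) = 32×1.3700×10^7/(π×131.7) = 1.060×10^6 mm³.
d = 102.0 mm.

d = 102 mm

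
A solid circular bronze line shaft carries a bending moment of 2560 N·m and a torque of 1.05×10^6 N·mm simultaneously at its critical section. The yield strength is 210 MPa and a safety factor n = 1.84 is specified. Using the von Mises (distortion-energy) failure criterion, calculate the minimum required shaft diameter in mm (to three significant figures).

d = 62.4 mm

σ_allow = σ_y/n = 210/1.84 = 114.1 MPa.
For a solid shaft σ_b = 32M/(πd³) and τ = 16T/(πd³), so the von Mises stress is σ' = (16/πd³)·√(4M²+3T²).
√(4M²+3T²) = √(4×(2.560×10^6)² + 3×(1.050×10^6)²) = 5.433×10^6 N·mm.
d³ = 16×5.433×10^6/(π×114.1) = 242500 mm³.
d = 62.36 mm.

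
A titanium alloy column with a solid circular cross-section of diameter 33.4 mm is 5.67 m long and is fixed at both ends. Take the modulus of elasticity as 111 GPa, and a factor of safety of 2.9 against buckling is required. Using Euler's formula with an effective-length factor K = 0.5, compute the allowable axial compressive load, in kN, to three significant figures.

P_allow = 2.87 kN

I = πd⁴/64 = π×33.4⁴/64 = 61090 mm⁴.
Effective length L_e = KL = 0.5×5.67 m = 2835 mm.
Euler critical load P_cr = π²EI/L_e² = π²×111000×61090/2835² = 8327 N.
P_allow = P_cr/n = 8327/2.9 = 2871 N.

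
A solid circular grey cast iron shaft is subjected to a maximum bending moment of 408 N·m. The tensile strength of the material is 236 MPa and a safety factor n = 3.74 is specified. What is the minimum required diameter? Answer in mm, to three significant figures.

d = 40.4 mm

σ_allow = 236/3.74 = 63.10 MPa.
For a solid circular section σ = 32M/(πd³), so d³ = 32M/(π σ_allow) = 32×408000/(π×63.10) = 65860 mm³.
d = 40.38 mm.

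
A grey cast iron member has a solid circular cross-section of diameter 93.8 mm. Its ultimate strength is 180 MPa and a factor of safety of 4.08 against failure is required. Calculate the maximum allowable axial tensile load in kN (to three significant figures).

F_allow = 305 kN

σ_allow = 180/4.08 = 44.12 MPa.
A = πd²/4 = π×93.8²/4 = 6910 mm².
F_allow = σ_allow × A = 44.12×6910 = 304900 N.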